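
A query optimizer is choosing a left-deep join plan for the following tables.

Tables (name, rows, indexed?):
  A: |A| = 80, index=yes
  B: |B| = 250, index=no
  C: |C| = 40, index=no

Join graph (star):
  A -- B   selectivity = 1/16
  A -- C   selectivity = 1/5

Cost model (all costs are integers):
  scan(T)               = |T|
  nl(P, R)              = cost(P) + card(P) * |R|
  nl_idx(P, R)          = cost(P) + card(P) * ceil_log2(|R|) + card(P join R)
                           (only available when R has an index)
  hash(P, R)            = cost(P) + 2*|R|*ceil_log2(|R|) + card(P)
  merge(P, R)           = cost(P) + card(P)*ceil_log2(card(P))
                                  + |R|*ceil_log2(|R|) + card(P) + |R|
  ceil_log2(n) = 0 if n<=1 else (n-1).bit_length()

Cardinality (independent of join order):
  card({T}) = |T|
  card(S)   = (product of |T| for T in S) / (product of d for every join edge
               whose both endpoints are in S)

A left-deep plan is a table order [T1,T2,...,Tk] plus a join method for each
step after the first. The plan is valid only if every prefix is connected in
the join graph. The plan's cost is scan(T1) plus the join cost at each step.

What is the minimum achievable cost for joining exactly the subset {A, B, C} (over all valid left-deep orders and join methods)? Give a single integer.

Selinger DP over subsets of {A,B,C}:
  {A}: scan cost=80, card=80
  {B}: scan cost=250, card=250
  {C}: scan cost=40, card=40
  {AB}: card=1250; try (A,hash)→1620, (B,merge)→2970, (A,merge)→3140, (A,nl_idx)→3250, (B,hash)→4160, (B,nl)→20080 …(+1); best=1620 via (A,hash)
  {AC}: card=640; try (C,hash)→640, (A,merge)→960, (A,nl_idx)→960, (C,merge)→1000, (A,hash)→1200, (A,nl)→3240 …(+1); best=640 via (C,hash)
  {ABC}: card=10000; try (C,hash)→3350, (B,hash)→5280, (B,merge)→9930, (C,merge)→16900, (C,nl)→51620, (B,nl)→160640; best=3350 via (C,hash)

3350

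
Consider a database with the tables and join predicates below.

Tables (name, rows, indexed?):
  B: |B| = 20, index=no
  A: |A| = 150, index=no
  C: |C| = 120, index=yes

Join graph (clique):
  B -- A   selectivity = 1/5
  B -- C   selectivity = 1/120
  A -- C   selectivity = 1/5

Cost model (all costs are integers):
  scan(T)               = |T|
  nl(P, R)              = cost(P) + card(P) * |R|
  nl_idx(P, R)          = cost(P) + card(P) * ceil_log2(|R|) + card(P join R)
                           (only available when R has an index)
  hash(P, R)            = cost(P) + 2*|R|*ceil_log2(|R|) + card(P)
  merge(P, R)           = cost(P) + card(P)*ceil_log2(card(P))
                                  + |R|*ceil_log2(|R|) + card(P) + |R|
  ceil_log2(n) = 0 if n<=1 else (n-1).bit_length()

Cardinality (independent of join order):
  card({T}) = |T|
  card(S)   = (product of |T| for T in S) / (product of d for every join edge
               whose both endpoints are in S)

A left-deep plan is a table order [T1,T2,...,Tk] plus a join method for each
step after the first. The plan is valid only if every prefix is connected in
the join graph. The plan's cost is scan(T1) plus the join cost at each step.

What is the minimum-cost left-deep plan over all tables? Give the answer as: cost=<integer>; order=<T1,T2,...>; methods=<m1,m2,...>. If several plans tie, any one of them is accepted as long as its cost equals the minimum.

Selinger DP (subsets sized 1..n):
  {B}: scan cost=20, card=20
  {A}: scan cost=150, card=150
  {C}: scan cost=120, card=120
  {AB}: card=600; try (B,hash)→500, (A,merge)→1490, (B,merge)→1620, (A,hash)→2440, (A,nl)→3020, (B,nl)→3150; best=500 via (B,hash)
  {BC}: card=20; try (C,nl_idx)→180, (B,hash)→440, (C,merge)→1100, (B,merge)→1200, (C,hash)→1720, (C,nl)→2420 …(+1); best=180 via (C,nl_idx)
  {AC}: card=3600; try (C,hash)→1980, (A,merge)→2430, (C,merge)→2460, (A,hash)→2640, (C,nl_idx)→4800, (A,nl)→18120 …(+1); best=1980 via (C,hash)
  {ABC}: card=120; try (A,merge)→1650, (A,hash)→2600, (C,hash)→2780, (A,nl)→3180, (C,nl_idx)→4820, (B,hash)→5780 …(+4); best=1650 via (A,merge)

cost=1650; order=B,C,A; methods=nl_idx,merge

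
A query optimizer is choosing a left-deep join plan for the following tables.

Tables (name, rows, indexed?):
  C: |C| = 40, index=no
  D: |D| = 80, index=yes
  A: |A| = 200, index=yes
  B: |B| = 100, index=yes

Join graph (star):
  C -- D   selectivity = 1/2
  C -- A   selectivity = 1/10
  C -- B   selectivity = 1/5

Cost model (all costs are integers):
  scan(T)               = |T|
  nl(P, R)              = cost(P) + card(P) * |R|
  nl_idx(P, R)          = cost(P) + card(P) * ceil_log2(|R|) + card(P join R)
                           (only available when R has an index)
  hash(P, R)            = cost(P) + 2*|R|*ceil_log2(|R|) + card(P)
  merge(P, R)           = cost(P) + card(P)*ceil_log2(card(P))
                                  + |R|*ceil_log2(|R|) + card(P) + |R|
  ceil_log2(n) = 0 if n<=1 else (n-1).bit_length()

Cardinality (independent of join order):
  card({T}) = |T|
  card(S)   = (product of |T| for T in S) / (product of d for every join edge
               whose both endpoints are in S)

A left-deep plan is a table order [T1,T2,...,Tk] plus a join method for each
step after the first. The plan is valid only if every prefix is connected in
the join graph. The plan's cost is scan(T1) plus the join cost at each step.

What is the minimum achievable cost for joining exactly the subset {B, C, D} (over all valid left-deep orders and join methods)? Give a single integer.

Selinger DP over subsets of {B,C,D}:
  {C}: scan cost=40, card=40
  {D}: scan cost=80, card=80
  {B}: scan cost=100, card=100
  {CD}: card=1600; try (C,hash)→640, (D,merge)→960, (C,merge)→1000, (D,hash)→1200, (D,nl_idx)→1920, (D,nl)→3240 …(+1); best=640 via (C,hash)
  {BC}: card=800; try (C,hash)→680, (B,merge)→1120, (B,nl_idx)→1120, (C,merge)→1180, (B,hash)→1480, (B,nl)→4040 …(+1); best=680 via (C,hash)
  {BCD}: card=32000; try (D,hash)→2600, (B,hash)→3640, (D,merge)→10120, (B,merge)→20640, (D,nl_idx)→38280, (B,nl_idx)→43840 …(+2); best=2600 via (D,hash)

2600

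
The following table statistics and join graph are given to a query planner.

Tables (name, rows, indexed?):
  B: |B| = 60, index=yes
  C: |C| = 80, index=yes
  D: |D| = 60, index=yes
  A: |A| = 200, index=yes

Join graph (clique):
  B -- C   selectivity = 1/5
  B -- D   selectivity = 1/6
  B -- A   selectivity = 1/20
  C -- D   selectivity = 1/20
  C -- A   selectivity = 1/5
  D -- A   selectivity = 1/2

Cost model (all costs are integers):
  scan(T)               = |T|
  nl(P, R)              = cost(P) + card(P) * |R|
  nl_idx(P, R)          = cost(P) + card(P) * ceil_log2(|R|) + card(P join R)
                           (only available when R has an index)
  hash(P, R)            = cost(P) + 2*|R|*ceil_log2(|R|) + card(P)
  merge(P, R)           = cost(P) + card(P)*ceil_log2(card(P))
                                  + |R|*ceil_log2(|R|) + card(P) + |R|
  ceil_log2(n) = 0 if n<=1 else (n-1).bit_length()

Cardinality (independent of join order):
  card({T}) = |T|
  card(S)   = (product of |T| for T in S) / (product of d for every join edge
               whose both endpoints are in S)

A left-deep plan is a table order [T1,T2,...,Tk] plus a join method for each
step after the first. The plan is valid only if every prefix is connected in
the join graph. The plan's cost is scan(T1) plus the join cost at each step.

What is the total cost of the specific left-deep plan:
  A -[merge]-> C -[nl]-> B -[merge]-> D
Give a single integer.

218100

step 1: scan A: cost=200, card=200
step 2: join C via merge
    card(P join C) = 200*80/(5) = 3200
    cost = 200 + 200*8 + 80*7 + 200 + 80 = 2640
step 3: join B via nl
    card(P join B) = 3200*60/(5*20) = 1920
    cost = 2640 + 3200*60 = 194640
step 4: join D via merge
    card(P join D) = 1920*60/(6*20*2) = 480
    cost = 194640 + 1920*11 + 60*6 + 1920 + 60 = 218100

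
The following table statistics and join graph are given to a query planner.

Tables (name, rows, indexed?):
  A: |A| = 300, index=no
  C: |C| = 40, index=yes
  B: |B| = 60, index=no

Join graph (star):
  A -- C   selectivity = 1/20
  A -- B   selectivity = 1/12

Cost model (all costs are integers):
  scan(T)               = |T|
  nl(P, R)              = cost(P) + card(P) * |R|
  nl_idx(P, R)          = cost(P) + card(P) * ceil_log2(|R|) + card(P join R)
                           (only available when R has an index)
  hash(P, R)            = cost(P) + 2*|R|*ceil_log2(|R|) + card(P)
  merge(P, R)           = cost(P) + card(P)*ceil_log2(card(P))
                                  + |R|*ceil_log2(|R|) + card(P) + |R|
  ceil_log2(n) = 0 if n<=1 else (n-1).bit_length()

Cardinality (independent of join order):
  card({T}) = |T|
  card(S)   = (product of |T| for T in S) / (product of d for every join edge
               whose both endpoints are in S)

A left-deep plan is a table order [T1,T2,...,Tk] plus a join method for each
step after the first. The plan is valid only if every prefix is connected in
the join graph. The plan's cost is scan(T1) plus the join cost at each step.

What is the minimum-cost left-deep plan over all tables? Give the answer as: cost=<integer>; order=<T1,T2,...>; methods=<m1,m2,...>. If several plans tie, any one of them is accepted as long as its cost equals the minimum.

cost=2400; order=A,C,B; methods=hash,hash

Selinger DP (subsets sized 1..n):
  {A}: scan cost=300, card=300
  {C}: scan cost=40, card=40
  {B}: scan cost=60, card=60
  {AC}: card=600; try (C,hash)→1080, (C,nl_idx)→2700, (A,merge)→3320, (C,merge)→3580, (A,hash)→5480, (A,nl)→12040 …(+1); best=1080 via (C,hash)
  {AB}: card=1500; try (B,hash)→1320, (A,merge)→3480, (B,merge)→3720, (A,hash)→5520, (A,nl)→18060, (B,nl)→18300; best=1320 via (B,hash)
  {ABC}: card=3000; try (B,hash)→2400, (C,hash)→3300, (B,merge)→8100, (C,nl_idx)→13320, (C,merge)→19600, (B,nl)→37080 …(+1); best=2400 via (B,hash)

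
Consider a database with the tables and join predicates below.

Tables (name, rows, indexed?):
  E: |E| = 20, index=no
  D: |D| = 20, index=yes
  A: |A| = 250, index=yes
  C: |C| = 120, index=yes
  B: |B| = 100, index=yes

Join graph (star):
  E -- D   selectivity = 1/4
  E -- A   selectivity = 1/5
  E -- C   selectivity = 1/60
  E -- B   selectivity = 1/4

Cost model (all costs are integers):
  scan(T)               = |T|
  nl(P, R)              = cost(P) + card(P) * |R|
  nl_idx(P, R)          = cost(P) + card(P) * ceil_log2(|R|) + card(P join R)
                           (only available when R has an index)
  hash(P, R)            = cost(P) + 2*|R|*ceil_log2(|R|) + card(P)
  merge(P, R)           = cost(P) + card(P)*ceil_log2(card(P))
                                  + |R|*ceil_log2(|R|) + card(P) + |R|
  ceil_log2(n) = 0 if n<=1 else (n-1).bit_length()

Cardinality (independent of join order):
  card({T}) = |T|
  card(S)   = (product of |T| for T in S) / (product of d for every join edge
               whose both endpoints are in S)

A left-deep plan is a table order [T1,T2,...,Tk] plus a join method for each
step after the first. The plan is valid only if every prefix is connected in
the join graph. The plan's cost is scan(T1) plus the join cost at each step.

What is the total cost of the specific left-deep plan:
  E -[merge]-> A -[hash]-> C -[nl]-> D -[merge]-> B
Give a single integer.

step 1: scan E: cost=20, card=20
step 2: join A via merge
    card(P join A) = 20*250/(5) = 1000
    cost = 20 + 20*5 + 250*8 + 20 + 250 = 2390
step 3: join C via hash
    card(P join C) = 1000*120/(60) = 2000
    cost = 2390 + 2*120*7 + 1000 = 5070
step 4: join D via nl
    card(P join D) = 2000*20/(4) = 10000
    cost = 5070 + 2000*20 = 45070
step 5: join B via merge
    card(P join B) = 10000*100/(4) = 250000
    cost = 45070 + 10000*14 + 100*7 + 10000 + 100 = 195870

195870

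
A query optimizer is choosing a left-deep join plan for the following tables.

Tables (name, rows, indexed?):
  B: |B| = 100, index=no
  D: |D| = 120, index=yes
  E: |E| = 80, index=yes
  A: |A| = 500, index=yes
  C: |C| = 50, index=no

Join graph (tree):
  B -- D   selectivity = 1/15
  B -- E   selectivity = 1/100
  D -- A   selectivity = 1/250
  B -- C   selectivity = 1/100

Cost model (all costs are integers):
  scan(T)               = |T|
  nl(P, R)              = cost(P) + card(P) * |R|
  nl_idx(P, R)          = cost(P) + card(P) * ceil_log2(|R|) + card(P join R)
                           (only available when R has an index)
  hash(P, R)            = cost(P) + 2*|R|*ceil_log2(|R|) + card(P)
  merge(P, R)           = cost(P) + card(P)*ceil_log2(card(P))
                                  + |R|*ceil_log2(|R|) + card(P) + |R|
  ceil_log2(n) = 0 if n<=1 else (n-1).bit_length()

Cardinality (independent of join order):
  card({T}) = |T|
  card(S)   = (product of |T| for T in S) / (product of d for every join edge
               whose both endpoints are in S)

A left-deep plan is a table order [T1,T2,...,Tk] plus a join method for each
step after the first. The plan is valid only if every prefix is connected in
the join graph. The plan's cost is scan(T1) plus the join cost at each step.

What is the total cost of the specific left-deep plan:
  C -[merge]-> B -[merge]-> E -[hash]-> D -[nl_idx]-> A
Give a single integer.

step 1: scan C: cost=50, card=50
step 2: join B via merge
    card(P join B) = 50*100/(100) = 50
    cost = 50 + 50*6 + 100*7 + 50 + 100 = 1200
step 3: join E via merge
    card(P join E) = 50*80/(100) = 40
    cost = 1200 + 50*6 + 80*7 + 50 + 80 = 2190
step 4: join D via hash
    card(P join D) = 40*120/(15) = 320
    cost = 2190 + 2*120*7 + 40 = 3910
step 5: join A via nl_idx
    card(P join A) = 320*500/(250) = 640
    cost = 3910 + 320*9 + 640 = 7430

7430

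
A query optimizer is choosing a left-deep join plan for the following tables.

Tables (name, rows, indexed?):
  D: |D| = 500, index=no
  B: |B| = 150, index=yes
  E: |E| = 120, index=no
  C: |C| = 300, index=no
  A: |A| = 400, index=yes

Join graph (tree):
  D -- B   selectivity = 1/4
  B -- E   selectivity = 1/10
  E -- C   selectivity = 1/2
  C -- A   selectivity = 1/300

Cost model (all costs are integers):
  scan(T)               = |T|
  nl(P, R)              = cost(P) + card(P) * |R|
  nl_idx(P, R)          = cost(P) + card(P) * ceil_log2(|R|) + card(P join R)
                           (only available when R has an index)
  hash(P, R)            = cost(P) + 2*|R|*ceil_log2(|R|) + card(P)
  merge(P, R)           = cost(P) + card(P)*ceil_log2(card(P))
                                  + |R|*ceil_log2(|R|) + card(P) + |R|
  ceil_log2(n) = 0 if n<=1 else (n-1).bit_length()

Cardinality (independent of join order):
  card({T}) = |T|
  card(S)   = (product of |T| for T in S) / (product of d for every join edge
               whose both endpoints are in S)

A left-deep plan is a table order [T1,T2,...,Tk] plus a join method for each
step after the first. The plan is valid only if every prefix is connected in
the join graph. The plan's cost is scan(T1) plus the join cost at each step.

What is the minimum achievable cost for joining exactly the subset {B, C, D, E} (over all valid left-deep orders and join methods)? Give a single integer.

243180

Selinger DP over subsets of {B,C,D,E}:
  {D}: scan cost=500, card=500
  {B}: scan cost=150, card=150
  {E}: scan cost=120, card=120
  {C}: scan cost=300, card=300
  {BD}: card=18750; try (B,hash)→3400, (D,merge)→6500, (B,merge)→6850, (D,hash)→9300, (B,nl_idx)→23250, (D,nl)→75150 …(+1); best=3400 via (B,hash)
  {BE}: card=1800; try (E,hash)→1980, (B,merge)→2430, (E,merge)→2460, (B,hash)→2640, (B,nl_idx)→2880, (B,nl)→18120 …(+1); best=1980 via (E,hash)
  {CE}: card=18000; try (E,hash)→2280, (C,merge)→4080, (E,merge)→4260, (C,hash)→5640, (C,nl)→36120, (E,nl)→36300; best=2280 via (E,hash)
  {BDE}: card=225000; try (D,hash)→12780, (E,hash)→23830, (D,merge)→28580, (E,merge)→304360, (D,nl)→901980, (E,nl)→2253400; best=12780 via (D,hash)
  {BCE}: card=270000; try (C,hash)→9180, (B,hash)→22680, (C,merge)→26580, (B,merge)→291630, (B,nl_idx)→416280, (C,nl)→541980 …(+1); best=9180 via (C,hash)
  {BCDE}: card=33750000; try (C,hash)→243180, (D,hash)→288180, (C,merge)→4290780, (D,merge)→5414180, (C,nl)→67512780, (D,nl)→135009180; best=243180 via (C,hash)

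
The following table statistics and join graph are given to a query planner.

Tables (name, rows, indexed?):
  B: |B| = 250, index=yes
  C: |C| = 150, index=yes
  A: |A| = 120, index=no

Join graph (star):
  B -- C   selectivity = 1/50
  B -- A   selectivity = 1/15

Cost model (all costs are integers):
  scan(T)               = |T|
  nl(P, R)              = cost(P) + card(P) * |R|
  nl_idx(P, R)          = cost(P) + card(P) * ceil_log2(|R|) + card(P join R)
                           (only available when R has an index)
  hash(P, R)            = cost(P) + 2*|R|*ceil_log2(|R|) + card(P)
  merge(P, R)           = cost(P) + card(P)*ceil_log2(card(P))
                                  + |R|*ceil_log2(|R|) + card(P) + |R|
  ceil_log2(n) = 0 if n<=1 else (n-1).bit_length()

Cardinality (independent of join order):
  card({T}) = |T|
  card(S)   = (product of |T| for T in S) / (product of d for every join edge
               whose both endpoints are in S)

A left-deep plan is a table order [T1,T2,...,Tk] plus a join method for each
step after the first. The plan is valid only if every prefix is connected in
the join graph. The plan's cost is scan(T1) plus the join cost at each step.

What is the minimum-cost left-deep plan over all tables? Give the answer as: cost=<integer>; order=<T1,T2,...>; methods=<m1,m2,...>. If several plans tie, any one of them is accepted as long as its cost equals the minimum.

cost=4530; order=C,B,A; methods=nl_idx,hash

Selinger DP (subsets sized 1..n):
  {B}: scan cost=250, card=250
  {C}: scan cost=150, card=150
  {A}: scan cost=120, card=120
  {BC}: card=750; try (B,nl_idx)→2100, (C,hash)→2900, (C,nl_idx)→3000, (B,merge)→3750, (C,merge)→3850, (B,hash)→4300 …(+2); best=2100 via (B,nl_idx)
  {AB}: card=2000; try (A,hash)→2180, (B,nl_idx)→3080, (B,merge)→3330, (A,merge)→3460, (B,hash)→4240, (B,nl)→30120 …(+1); best=2180 via (A,hash)
  {ABC}: card=6000; try (A,hash)→4530, (C,hash)→6580, (A,merge)→11310, (C,nl_idx)→24180, (C,merge)→27530, (A,nl)→92100 …(+1); best=4530 via (A,hash)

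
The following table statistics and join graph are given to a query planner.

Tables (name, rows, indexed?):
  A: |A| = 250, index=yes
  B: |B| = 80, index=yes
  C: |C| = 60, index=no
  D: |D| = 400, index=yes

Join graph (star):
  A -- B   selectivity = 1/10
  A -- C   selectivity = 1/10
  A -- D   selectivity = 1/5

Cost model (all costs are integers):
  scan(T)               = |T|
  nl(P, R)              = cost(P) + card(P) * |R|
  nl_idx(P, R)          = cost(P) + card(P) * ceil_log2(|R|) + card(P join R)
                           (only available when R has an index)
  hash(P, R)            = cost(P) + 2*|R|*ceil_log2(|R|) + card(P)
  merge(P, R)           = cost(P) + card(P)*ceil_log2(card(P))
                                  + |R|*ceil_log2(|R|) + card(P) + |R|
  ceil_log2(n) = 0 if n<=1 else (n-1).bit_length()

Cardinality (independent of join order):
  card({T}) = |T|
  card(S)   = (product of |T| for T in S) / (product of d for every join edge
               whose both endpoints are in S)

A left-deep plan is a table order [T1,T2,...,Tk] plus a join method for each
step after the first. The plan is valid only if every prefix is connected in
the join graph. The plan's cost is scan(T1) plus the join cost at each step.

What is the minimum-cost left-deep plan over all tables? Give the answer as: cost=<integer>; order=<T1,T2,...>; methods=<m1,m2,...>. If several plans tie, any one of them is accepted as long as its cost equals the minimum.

cost=23040; order=A,C,B,D; methods=hash,hash,hash

Selinger DP (subsets sized 1..n):
  {A}: scan cost=250, card=250
  {B}: scan cost=80, card=80
  {C}: scan cost=60, card=60
  {D}: scan cost=400, card=400
  {AB}: card=2000; try (B,hash)→1620, (A,nl_idx)→2720, (A,merge)→2970, (B,merge)→3140, (B,nl_idx)→4000, (A,hash)→4160 …(+2); best=1620 via (B,hash)
  {AC}: card=1500; try (C,hash)→1220, (A,nl_idx)→2040, (A,merge)→2730, (C,merge)→2920, (A,hash)→4120, (A,nl)→15060 …(+1); best=1220 via (C,hash)
  {AD}: card=20000; try (A,hash)→4800, (D,merge)→6500, (A,merge)→6650, (D,hash)→7700, (D,nl_idx)→22500, (A,nl_idx)→23600 …(+2); best=4800 via (A,hash)
  {ABC}: card=12000; try (B,hash)→3840, (C,hash)→4340, (B,merge)→19860, (B,nl_idx)→23720, (C,merge)→26040, (B,nl)→121220 …(+1); best=3840 via (B,hash)
  {ABD}: card=160000; try (D,hash)→10820, (B,hash)→25920, (D,merge)→29620, (D,nl_idx)→179620, (B,nl_idx)→304800, (B,merge)→325440 …(+2); best=10820 via (D,hash)
  {ACD}: card=120000; try (D,hash)→9920, (D,merge)→23220, (C,hash)→25520, (D,nl_idx)→134720, (C,merge)→325220, (D,nl)→601220 …(+1); best=9920 via (D,hash)
  {ABCD}: card=960000; try (D,hash)→23040, (B,hash)→131040, (C,hash)→171540, (D,merge)→187840, (D,nl_idx)→1071840, (B,nl_idx)→1809920 …(+5); best=23040 via (D,hash)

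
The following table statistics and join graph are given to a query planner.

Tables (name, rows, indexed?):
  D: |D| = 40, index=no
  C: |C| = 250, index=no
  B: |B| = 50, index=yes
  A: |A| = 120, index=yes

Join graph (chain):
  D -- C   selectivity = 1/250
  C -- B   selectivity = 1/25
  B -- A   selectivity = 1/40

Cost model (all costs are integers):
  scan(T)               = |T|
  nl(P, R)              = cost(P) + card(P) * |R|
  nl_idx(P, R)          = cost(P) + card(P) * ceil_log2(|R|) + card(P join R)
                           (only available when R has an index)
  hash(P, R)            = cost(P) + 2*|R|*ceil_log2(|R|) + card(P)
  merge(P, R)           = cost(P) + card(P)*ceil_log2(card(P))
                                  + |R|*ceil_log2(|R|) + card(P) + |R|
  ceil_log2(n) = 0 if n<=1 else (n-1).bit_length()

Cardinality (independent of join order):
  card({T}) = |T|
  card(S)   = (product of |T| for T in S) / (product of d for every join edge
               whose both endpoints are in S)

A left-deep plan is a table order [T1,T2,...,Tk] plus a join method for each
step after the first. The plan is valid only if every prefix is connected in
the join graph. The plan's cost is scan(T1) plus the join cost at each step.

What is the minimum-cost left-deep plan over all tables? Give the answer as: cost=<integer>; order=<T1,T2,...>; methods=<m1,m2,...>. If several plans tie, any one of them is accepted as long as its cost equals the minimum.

cost=2100; order=C,D,B,A; methods=hash,nl_idx,nl_idx

Selinger DP (subsets sized 1..n):
  {D}: scan cost=40, card=40
  {C}: scan cost=250, card=250
  {B}: scan cost=50, card=50
  {A}: scan cost=120, card=120
  {CD}: card=40; try (D,hash)→980, (C,merge)→2570, (D,merge)→2780, (C,hash)→4080, (C,nl)→10040, (D,nl)→10250; best=980 via (D,hash)
  {BC}: card=500; try (B,hash)→1100, (B,nl_idx)→2250, (C,merge)→2650, (B,merge)→2850, (C,hash)→4100, (C,nl)→12550 …(+1); best=1100 via (B,hash)
  {AB}: card=150; try (A,nl_idx)→550, (B,hash)→840, (B,nl_idx)→990, (A,merge)→1360, (B,merge)→1430, (A,hash)→1780 …(+2); best=550 via (A,nl_idx)
  {BCD}: card=80; try (B,nl_idx)→1300, (B,merge)→1610, (B,hash)→1620, (D,hash)→2080, (B,nl)→2980, (D,merge)→6380 …(+1); best=1300 via (B,nl_idx)
  {ABC}: card=1500; try (A,hash)→3280, (C,merge)→4150, (C,hash)→4700, (A,nl_idx)→6100, (A,merge)→7060, (C,nl)→38050 …(+1); best=3280 via (A,hash)
  {ABCD}: card=240; try (A,nl_idx)→2100, (A,merge)→2900, (A,hash)→3060, (D,hash)→5260, (A,nl)→10900, (D,merge)→21560 …(+1); best=2100 via (A,nl_idx)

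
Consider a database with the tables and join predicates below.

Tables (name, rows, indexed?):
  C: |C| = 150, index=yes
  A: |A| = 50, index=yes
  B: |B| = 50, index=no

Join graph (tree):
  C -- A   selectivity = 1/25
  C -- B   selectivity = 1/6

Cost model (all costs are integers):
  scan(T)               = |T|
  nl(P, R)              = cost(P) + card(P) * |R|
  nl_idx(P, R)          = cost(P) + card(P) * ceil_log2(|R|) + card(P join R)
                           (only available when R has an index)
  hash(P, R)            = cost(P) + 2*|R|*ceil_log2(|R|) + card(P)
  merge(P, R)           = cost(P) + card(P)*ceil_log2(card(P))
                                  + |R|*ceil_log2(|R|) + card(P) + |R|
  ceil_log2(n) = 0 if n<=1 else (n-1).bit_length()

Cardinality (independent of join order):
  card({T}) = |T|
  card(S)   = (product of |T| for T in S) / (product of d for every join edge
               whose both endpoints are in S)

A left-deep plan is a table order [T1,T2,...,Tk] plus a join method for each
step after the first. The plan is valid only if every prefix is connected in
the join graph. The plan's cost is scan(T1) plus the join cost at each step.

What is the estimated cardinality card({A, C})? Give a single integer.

Tables in S: A(50), C(150)
Edges inside S: C-A(d=25)
numerator = 50 * 150 = 7500
denominator = 25 = 25
card(S) = 7500 / 25 = 300

300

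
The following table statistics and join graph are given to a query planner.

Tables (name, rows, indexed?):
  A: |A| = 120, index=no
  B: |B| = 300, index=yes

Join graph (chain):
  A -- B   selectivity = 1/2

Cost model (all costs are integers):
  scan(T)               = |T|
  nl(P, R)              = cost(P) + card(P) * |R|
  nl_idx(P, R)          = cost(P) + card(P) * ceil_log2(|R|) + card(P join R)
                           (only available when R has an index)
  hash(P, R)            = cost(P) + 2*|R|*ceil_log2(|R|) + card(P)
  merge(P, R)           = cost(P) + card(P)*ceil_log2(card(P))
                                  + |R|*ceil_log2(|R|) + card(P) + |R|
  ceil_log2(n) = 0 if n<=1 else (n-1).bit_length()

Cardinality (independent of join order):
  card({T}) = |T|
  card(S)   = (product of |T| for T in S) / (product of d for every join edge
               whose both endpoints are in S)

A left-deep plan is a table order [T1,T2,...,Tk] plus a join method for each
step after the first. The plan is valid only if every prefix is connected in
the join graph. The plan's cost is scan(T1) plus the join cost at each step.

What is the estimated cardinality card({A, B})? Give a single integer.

Tables in S: A(120), B(300)
Edges inside S: A-B(d=2)
numerator = 120 * 300 = 36000
denominator = 2 = 2
card(S) = 36000 / 2 = 18000

18000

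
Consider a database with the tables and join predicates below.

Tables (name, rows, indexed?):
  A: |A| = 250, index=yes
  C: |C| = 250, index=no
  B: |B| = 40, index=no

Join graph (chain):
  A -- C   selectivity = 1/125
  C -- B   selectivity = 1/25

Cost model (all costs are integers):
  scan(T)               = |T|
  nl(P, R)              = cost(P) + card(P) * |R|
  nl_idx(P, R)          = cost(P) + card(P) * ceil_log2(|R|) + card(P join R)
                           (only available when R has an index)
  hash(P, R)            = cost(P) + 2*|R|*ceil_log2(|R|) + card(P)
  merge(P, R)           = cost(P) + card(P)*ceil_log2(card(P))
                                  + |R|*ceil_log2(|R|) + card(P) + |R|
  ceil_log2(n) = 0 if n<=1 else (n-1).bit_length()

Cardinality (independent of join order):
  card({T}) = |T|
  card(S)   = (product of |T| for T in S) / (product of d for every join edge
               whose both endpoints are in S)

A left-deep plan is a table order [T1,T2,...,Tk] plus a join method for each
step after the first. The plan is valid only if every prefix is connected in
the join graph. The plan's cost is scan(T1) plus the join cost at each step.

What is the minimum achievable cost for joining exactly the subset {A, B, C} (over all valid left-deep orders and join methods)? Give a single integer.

3730

Selinger DP over subsets of {A,B,C}:
  {A}: scan cost=250, card=250
  {C}: scan cost=250, card=250
  {B}: scan cost=40, card=40
  {AC}: card=500; try (A,nl_idx)→2750, (C,hash)→4500, (A,hash)→4500, (C,merge)→4750, (A,merge)→4750, (C,nl)→62750 …(+1); best=2750 via (A,nl_idx)
  {BC}: card=400; try (B,hash)→980, (C,merge)→2570, (B,merge)→2780, (C,hash)→4080, (C,nl)→10040, (B,nl)→10250; best=980 via (B,hash)
  {ABC}: card=800; try (B,hash)→3730, (A,nl_idx)→4980, (A,hash)→5380, (A,merge)→7230, (B,merge)→8030, (B,nl)→22750 …(+1); best=3730 via (B,hash)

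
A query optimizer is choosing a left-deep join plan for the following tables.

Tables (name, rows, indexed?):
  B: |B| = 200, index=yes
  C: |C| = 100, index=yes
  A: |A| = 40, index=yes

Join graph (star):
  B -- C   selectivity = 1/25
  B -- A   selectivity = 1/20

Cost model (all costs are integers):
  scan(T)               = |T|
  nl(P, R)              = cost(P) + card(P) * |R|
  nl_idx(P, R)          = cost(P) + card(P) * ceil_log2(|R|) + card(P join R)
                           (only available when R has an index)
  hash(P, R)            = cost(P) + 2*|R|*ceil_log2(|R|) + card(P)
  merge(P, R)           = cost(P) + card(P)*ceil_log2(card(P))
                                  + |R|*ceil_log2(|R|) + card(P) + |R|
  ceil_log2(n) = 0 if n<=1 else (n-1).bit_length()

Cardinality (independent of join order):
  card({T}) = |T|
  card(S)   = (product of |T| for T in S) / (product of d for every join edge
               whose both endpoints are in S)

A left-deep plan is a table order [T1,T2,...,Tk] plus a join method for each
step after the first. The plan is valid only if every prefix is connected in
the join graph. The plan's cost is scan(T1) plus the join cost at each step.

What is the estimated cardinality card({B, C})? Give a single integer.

800

Tables in S: B(200), C(100)
Edges inside S: B-C(d=25)
numerator = 200 * 100 = 20000
denominator = 25 = 25
card(S) = 20000 / 25 = 800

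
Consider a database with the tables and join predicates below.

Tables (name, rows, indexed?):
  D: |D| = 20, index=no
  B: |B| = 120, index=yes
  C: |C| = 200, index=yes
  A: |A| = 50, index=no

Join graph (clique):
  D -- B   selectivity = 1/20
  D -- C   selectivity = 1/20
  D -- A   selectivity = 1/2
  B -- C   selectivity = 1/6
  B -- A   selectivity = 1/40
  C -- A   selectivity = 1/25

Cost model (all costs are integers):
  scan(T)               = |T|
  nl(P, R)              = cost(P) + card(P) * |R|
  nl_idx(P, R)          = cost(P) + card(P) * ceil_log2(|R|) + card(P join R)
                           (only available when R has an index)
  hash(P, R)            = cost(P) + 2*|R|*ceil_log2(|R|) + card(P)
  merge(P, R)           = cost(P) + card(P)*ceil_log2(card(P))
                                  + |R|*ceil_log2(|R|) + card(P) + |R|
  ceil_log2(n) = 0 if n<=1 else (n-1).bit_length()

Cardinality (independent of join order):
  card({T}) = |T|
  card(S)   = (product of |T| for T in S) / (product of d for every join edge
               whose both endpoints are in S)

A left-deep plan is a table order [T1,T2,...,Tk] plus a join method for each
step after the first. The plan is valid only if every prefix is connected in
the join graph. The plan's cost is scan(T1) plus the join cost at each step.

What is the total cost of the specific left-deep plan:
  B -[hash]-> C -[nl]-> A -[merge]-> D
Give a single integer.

205360

step 1: scan B: cost=120, card=120
step 2: join C via hash
    card(P join C) = 120*200/(6) = 4000
    cost = 120 + 2*200*8 + 120 = 3440
step 3: join A via nl
    card(P join A) = 4000*50/(40*25) = 200
    cost = 3440 + 4000*50 = 203440
step 4: join D via merge
    card(P join D) = 200*20/(20*20*2) = 5
    cost = 203440 + 200*8 + 20*5 + 200 + 20 = 205360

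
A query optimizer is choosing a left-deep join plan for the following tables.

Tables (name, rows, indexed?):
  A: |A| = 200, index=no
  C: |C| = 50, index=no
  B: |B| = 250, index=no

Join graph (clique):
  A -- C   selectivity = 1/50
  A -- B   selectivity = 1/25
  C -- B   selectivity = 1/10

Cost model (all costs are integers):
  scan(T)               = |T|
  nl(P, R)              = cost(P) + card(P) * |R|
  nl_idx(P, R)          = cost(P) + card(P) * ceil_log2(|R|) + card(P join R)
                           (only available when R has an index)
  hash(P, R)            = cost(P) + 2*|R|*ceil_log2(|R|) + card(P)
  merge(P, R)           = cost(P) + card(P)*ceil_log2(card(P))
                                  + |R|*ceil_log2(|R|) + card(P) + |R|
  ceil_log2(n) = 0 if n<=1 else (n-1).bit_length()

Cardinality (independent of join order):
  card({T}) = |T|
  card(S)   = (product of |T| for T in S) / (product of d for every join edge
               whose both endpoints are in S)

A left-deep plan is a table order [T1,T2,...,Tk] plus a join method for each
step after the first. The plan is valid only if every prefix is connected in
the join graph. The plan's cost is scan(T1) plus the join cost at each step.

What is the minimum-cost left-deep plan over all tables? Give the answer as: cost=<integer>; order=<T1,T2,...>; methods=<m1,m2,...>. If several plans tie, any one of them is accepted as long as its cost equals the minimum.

cost=5050; order=A,C,B; methods=hash,merge

Selinger DP (subsets sized 1..n):
  {A}: scan cost=200, card=200
  {C}: scan cost=50, card=50
  {B}: scan cost=250, card=250
  {AC}: card=200; try (C,hash)→1000, (A,merge)→2200, (C,merge)→2350, (A,hash)→3300, (A,nl)→10050, (C,nl)→10200; best=1000 via (C,hash)
  {AB}: card=2000; try (A,hash)→3700, (B,merge)→4250, (A,merge)→4300, (B,hash)→4400, (B,nl)→50200, (A,nl)→50250; best=3700 via (A,hash)
  {BC}: card=1250; try (C,hash)→1100, (B,merge)→2650, (C,merge)→2850, (B,hash)→4100, (B,nl)→12550, (C,nl)→12750; best=1100 via (C,hash)
  {ABC}: card=200; try (B,merge)→5050, (B,hash)→5200, (A,hash)→5550, (C,hash)→6300, (A,merge)→17900, (C,merge)→28050 …(+3); best=5050 via (B,merge)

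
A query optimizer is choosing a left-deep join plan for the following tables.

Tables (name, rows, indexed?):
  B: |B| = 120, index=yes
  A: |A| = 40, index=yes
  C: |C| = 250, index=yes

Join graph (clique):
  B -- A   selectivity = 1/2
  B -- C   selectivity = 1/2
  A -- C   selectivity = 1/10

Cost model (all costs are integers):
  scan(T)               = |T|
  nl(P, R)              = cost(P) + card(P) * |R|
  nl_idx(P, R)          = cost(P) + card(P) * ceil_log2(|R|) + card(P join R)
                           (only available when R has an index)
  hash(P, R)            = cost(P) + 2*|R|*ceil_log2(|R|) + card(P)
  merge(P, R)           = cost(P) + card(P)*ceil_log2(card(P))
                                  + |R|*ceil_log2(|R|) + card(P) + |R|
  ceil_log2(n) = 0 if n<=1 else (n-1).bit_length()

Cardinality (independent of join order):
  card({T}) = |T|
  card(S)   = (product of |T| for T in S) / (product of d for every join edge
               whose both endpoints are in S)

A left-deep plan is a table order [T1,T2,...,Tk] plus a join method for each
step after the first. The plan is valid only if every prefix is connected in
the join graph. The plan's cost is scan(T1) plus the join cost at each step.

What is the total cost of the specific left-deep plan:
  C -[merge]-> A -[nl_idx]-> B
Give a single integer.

step 1: scan C: cost=250, card=250
step 2: join A via merge
    card(P join A) = 250*40/(10) = 1000
    cost = 250 + 250*8 + 40*6 + 250 + 40 = 2780
step 3: join B via nl_idx
    card(P join B) = 1000*120/(2*2) = 30000
    cost = 2780 + 1000*7 + 30000 = 39780

39780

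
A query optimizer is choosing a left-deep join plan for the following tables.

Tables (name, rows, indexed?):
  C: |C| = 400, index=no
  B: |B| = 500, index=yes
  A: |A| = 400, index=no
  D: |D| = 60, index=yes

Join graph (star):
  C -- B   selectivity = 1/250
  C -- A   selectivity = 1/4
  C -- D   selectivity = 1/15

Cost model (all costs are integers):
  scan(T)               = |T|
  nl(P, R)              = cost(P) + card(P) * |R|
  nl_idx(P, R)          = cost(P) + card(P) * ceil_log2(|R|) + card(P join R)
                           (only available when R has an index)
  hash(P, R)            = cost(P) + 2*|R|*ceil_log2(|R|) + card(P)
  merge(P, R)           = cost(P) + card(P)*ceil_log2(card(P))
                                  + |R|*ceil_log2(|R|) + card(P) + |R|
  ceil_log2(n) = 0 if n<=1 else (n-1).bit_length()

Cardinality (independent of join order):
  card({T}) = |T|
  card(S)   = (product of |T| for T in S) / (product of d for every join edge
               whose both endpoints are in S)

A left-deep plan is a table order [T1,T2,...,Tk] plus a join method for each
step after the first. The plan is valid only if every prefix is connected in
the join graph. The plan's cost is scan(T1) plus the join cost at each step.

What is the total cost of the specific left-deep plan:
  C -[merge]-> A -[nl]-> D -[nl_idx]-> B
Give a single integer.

4168400

step 1: scan C: cost=400, card=400
step 2: join A via merge
    card(P join A) = 400*400/(4) = 40000
    cost = 400 + 400*9 + 400*9 + 400 + 400 = 8400
step 3: join D via nl
    card(P join D) = 40000*60/(15) = 160000
    cost = 8400 + 40000*60 = 2408400
step 4: join B via nl_idx
    card(P join B) = 160000*500/(250) = 320000
    cost = 2408400 + 160000*9 + 320000 = 4168400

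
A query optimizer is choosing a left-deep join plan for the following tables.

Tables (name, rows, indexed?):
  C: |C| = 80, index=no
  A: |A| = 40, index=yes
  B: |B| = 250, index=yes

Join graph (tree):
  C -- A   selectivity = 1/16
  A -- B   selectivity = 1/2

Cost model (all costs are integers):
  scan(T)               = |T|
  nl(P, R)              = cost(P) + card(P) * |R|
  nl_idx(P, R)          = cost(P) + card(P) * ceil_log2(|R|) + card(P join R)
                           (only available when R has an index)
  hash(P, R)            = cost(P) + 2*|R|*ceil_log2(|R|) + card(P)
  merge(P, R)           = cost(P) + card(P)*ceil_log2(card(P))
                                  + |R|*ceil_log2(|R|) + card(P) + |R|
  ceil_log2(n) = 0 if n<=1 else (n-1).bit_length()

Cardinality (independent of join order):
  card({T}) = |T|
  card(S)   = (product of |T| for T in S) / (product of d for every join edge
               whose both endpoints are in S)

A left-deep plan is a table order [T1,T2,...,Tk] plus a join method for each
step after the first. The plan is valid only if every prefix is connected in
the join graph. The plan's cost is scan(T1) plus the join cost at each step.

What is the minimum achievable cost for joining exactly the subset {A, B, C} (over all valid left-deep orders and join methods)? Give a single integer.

Selinger DP over subsets of {A,B,C}:
  {C}: scan cost=80, card=80
  {A}: scan cost=40, card=40
  {B}: scan cost=250, card=250
  {AC}: card=200; try (A,hash)→640, (A,nl_idx)→760, (C,merge)→960, (A,merge)→1000, (C,hash)→1200, (C,nl)→3240 …(+1); best=640 via (A,hash)
  {AB}: card=5000; try (A,hash)→980, (B,merge)→2570, (A,merge)→2780, (B,hash)→4080, (B,nl_idx)→5360, (A,nl_idx)→6750 …(+2); best=980 via (A,hash)
  {ABC}: card=25000; try (B,merge)→4690, (B,hash)→4840, (C,hash)→7100, (B,nl_idx)→27240, (B,nl)→50640, (C,merge)→71620 …(+1); best=4690 via (B,merge)

4690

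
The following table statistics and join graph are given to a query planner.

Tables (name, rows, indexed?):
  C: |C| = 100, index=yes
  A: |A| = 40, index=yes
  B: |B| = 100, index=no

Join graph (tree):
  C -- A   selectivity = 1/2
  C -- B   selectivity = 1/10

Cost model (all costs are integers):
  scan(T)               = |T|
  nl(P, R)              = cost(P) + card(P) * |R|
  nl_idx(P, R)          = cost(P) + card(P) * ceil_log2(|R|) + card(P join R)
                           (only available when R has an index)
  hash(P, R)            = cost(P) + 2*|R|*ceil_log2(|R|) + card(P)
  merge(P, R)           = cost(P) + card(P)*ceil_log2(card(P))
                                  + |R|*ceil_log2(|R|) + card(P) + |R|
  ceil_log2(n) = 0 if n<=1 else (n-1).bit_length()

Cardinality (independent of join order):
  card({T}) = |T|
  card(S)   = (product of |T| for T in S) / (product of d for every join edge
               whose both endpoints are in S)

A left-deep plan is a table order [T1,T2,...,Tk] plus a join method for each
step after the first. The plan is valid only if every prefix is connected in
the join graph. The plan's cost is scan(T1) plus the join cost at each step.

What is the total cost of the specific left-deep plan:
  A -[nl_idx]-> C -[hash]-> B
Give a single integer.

5720

step 1: scan A: cost=40, card=40
step 2: join C via nl_idx
    card(P join C) = 40*100/(2) = 2000
    cost = 40 + 40*7 + 2000 = 2320
step 3: join B via hash
    card(P join B) = 2000*100/(10) = 20000
    cost = 2320 + 2*100*7 + 2000 = 5720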